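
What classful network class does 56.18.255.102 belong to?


First octet: 56
Binary: 00111000
0xxxxxxx -> Class A (1-126)
Class A, default mask 255.0.0.0 (/8)


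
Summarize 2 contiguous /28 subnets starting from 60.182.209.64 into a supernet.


Original prefix: /28
Number of subnets: 2 = 2^1
New prefix = 28 - 1 = 27
Supernet: 60.182.209.64/27


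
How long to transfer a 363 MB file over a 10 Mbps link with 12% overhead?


Effective throughput = 10 * (1 - 12/100) = 8.8 Mbps
File size in Mb = 363 * 8 = 2904 Mb
Time = 2904 / 8.8
Time = 330 seconds


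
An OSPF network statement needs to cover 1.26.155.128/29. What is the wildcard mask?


Subnet mask: 255.255.255.248
Wildcard = 255.255.255.255 - subnet mask
255 - 255 = 0
255 - 255 = 0
255 - 255 = 0
255 - 248 = 7
Wildcard: 0.0.0.7


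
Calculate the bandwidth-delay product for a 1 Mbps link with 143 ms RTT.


BDP = bandwidth * RTT
= 1 Mbps * 143 ms
= 1 * 1e6 * 143 / 1000 bits
= 143000 bits
= 17875 bytes
= 17.4561 KB
BDP = 143000 bits (17875 bytes)


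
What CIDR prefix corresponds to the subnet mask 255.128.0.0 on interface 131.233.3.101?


Binary: 11111111.10000000.00000000.00000000
Count leading 1s
Prefix: /9


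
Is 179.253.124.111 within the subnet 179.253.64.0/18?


Subnet network: 179.253.64.0
Test IP AND mask: 179.253.64.0
Yes, 179.253.124.111 is in 179.253.64.0/18


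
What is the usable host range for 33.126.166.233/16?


Network: 33.126.0.0
Broadcast: 33.126.255.255
First usable = network + 1
Last usable = broadcast - 1
Range: 33.126.0.1 to 33.126.255.254


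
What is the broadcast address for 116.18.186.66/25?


Network: 116.18.186.0/25
Host bits = 7
Set all host bits to 1:
Broadcast: 116.18.186.127


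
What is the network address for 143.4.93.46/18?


IP:   10001111.00000100.01011101.00101110
Mask: 11111111.11111111.11000000.00000000
AND operation:
Net:  10001111.00000100.01000000.00000000
Network: 143.4.64.0/18


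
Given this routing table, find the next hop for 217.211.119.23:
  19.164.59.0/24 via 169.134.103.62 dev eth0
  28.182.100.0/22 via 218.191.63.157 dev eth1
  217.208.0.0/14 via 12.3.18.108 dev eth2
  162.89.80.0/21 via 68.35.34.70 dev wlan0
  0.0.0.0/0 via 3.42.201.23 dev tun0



Longest prefix match for 217.211.119.23:
  /24 19.164.59.0: no
  /22 28.182.100.0: no
  /14 217.208.0.0: MATCH
  /21 162.89.80.0: no
  /0 0.0.0.0: MATCH
Selected: next-hop 12.3.18.108 via eth2 (matched /14)


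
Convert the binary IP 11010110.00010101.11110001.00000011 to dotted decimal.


11010110 = 214
00010101 = 21
11110001 = 241
00000011 = 3
IP: 214.21.241.3


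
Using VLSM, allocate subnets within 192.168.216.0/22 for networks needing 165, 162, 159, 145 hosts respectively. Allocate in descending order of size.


165 hosts -> /24 (254 usable): 192.168.216.0/24
162 hosts -> /24 (254 usable): 192.168.217.0/24
159 hosts -> /24 (254 usable): 192.168.218.0/24
145 hosts -> /24 (254 usable): 192.168.219.0/24
Allocation: 192.168.216.0/24 (165 hosts, 254 usable); 192.168.217.0/24 (162 hosts, 254 usable); 192.168.218.0/24 (159 hosts, 254 usable); 192.168.219.0/24 (145 hosts, 254 usable)


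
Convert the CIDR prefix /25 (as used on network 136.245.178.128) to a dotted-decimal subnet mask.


/25 means 25 network bits, 7 host bits
Binary: 11111111111111111111111110000000
Mask: 255.255.255.128


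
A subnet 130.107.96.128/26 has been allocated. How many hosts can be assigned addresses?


Host bits = 32 - 26 = 6
Total addresses = 2^6 = 64
Usable = total - 2 (network and broadcast)
Usable hosts: 62


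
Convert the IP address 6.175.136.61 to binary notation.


6 = 00000110
175 = 10101111
136 = 10001000
61 = 00111101
Binary: 00000110.10101111.10001000.00111101


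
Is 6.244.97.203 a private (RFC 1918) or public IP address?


RFC 1918 private ranges:
  10.0.0.0/8 (10.0.0.0 - 10.255.255.255)
  172.16.0.0/12 (172.16.0.0 - 172.31.255.255)
  192.168.0.0/16 (192.168.0.0 - 192.168.255.255)
Public (not in any RFC 1918 range)


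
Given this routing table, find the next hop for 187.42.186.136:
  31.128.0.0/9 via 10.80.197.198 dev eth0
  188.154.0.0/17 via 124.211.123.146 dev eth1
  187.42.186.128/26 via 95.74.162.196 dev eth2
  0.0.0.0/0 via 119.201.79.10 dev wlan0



Longest prefix match for 187.42.186.136:
  /9 31.128.0.0: no
  /17 188.154.0.0: no
  /26 187.42.186.128: MATCH
  /0 0.0.0.0: MATCH
Selected: next-hop 95.74.162.196 via eth2 (matched /26)


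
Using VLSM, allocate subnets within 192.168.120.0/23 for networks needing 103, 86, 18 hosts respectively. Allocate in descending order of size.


103 hosts -> /25 (126 usable): 192.168.120.0/25
86 hosts -> /25 (126 usable): 192.168.120.128/25
18 hosts -> /27 (30 usable): 192.168.121.0/27
Allocation: 192.168.120.0/25 (103 hosts, 126 usable); 192.168.120.128/25 (86 hosts, 126 usable); 192.168.121.0/27 (18 hosts, 30 usable)


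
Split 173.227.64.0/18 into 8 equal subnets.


New prefix = 18 + 3 = 21
Each subnet has 2048 addresses
  173.227.64.0/21
  173.227.72.0/21
  173.227.80.0/21
  173.227.88.0/21
  173.227.96.0/21
  173.227.104.0/21
  173.227.112.0/21
  173.227.120.0/21
Subnets: 173.227.64.0/21, 173.227.72.0/21, 173.227.80.0/21, 173.227.88.0/21, 173.227.96.0/21, 173.227.104.0/21, 173.227.112.0/21, 173.227.120.0/21


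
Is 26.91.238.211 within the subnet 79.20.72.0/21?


Subnet network: 79.20.72.0
Test IP AND mask: 26.91.232.0
No, 26.91.238.211 is not in 79.20.72.0/21


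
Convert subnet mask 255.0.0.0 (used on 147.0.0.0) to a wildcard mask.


Subnet mask: 255.0.0.0
Wildcard = 255.255.255.255 - subnet mask
255 - 255 = 0
255 - 0 = 255
255 - 0 = 255
255 - 0 = 255
Wildcard: 0.255.255.255


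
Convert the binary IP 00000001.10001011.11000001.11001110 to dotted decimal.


00000001 = 1
10001011 = 139
11000001 = 193
11001110 = 206
IP: 1.139.193.206


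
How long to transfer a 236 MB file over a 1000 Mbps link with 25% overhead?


Effective throughput = 1000 * (1 - 25/100) = 750 Mbps
File size in Mb = 236 * 8 = 1888 Mb
Time = 1888 / 750
Time = 2.5173 seconds


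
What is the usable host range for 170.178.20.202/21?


Network: 170.178.16.0
Broadcast: 170.178.23.255
First usable = network + 1
Last usable = broadcast - 1
Range: 170.178.16.1 to 170.178.23.254


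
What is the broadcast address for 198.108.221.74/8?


Network: 198.0.0.0/8
Host bits = 24
Set all host bits to 1:
Broadcast: 198.255.255.255


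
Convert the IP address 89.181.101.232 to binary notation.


89 = 01011001
181 = 10110101
101 = 01100101
232 = 11101000
Binary: 01011001.10110101.01100101.11101000


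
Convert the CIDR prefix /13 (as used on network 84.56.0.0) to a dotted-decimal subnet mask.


/13 means 13 network bits, 19 host bits
Binary: 11111111111110000000000000000000
Mask: 255.248.0.0


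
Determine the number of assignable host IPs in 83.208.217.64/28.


Host bits = 32 - 28 = 4
Total addresses = 2^4 = 16
Usable = total - 2 (network and broadcast)
Usable hosts: 14


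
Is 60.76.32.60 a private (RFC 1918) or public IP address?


RFC 1918 private ranges:
  10.0.0.0/8 (10.0.0.0 - 10.255.255.255)
  172.16.0.0/12 (172.16.0.0 - 172.31.255.255)
  192.168.0.0/16 (192.168.0.0 - 192.168.255.255)
Public (not in any RFC 1918 range)


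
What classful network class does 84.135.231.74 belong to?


First octet: 84
Binary: 01010100
0xxxxxxx -> Class A (1-126)
Class A, default mask 255.0.0.0 (/8)


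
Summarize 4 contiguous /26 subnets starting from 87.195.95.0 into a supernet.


Original prefix: /26
Number of subnets: 4 = 2^2
New prefix = 26 - 2 = 24
Supernet: 87.195.95.0/24


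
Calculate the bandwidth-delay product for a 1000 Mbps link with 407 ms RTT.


BDP = bandwidth * RTT
= 1000 Mbps * 407 ms
= 1000 * 1e6 * 407 / 1000 bits
= 407000000 bits
= 50875000 bytes
= 49682.6172 KB
BDP = 407000000 bits (50875000 bytes)


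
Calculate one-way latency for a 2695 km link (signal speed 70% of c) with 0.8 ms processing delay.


Speed = 0.7 * 3e5 km/s = 210000 km/s
Propagation delay = 2695 / 210000 = 0.0128 s = 12.8333 ms
Processing delay = 0.8 ms
Total one-way latency = 13.6333 ms


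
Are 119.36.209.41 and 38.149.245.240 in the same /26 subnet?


Mask: 255.255.255.192
119.36.209.41 AND mask = 119.36.209.0
38.149.245.240 AND mask = 38.149.245.192
No, different subnets (119.36.209.0 vs 38.149.245.192)


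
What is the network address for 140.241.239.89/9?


IP:   10001100.11110001.11101111.01011001
Mask: 11111111.10000000.00000000.00000000
AND operation:
Net:  10001100.10000000.00000000.00000000
Network: 140.128.0.0/9


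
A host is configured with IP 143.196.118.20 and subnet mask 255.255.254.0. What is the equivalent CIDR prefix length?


Binary: 11111111.11111111.11111110.00000000
Count leading 1s
Prefix: /23


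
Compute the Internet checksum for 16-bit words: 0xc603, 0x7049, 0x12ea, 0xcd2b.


Sum all words (with carry folding):
+ 0xc603 = 0xc603
+ 0x7049 = 0x364d
+ 0x12ea = 0x4937
+ 0xcd2b = 0x1663
One's complement: ~0x1663
Checksum = 0xe99c


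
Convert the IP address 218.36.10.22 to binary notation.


218 = 11011010
36 = 00100100
10 = 00001010
22 = 00010110
Binary: 11011010.00100100.00001010.00010110


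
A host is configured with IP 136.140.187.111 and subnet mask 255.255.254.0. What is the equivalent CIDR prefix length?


Binary: 11111111.11111111.11111110.00000000
Count leading 1s
Prefix: /23


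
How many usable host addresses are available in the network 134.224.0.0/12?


Host bits = 32 - 12 = 20
Total addresses = 2^20 = 1048576
Usable = total - 2 (network and broadcast)
Usable hosts: 1048574


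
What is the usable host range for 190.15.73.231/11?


Network: 190.0.0.0
Broadcast: 190.31.255.255
First usable = network + 1
Last usable = broadcast - 1
Range: 190.0.0.1 to 190.31.255.254


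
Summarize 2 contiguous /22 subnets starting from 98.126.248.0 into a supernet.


Original prefix: /22
Number of subnets: 2 = 2^1
New prefix = 22 - 1 = 21
Supernet: 98.126.248.0/21


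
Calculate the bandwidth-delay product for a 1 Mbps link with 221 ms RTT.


BDP = bandwidth * RTT
= 1 Mbps * 221 ms
= 1 * 1e6 * 221 / 1000 bits
= 221000 bits
= 27625 bytes
= 26.9775 KB
BDP = 221000 bits (27625 bytes)


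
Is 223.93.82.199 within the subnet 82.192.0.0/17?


Subnet network: 82.192.0.0
Test IP AND mask: 223.93.0.0
No, 223.93.82.199 is not in 82.192.0.0/17


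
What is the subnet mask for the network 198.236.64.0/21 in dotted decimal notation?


/21 means 21 network bits, 11 host bits
Binary: 11111111111111111111100000000000
Mask: 255.255.248.0


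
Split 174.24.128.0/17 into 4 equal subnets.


New prefix = 17 + 2 = 19
Each subnet has 8192 addresses
  174.24.128.0/19
  174.24.160.0/19
  174.24.192.0/19
  174.24.224.0/19
Subnets: 174.24.128.0/19, 174.24.160.0/19, 174.24.192.0/19, 174.24.224.0/19


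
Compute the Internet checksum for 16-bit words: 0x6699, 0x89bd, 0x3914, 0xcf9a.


Sum all words (with carry folding):
+ 0x6699 = 0x6699
+ 0x89bd = 0xf056
+ 0x3914 = 0x296b
+ 0xcf9a = 0xf905
One's complement: ~0xf905
Checksum = 0x06fa


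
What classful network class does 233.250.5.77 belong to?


First octet: 233
Binary: 11101001
1110xxxx -> Class D (224-239)
Class D (multicast), default mask N/A


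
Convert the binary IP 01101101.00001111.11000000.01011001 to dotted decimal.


01101101 = 109
00001111 = 15
11000000 = 192
01011001 = 89
IP: 109.15.192.89


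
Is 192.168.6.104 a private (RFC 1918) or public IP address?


RFC 1918 private ranges:
  10.0.0.0/8 (10.0.0.0 - 10.255.255.255)
  172.16.0.0/12 (172.16.0.0 - 172.31.255.255)
  192.168.0.0/16 (192.168.0.0 - 192.168.255.255)
Private (in 192.168.0.0/16)


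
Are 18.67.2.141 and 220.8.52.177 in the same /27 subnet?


Mask: 255.255.255.224
18.67.2.141 AND mask = 18.67.2.128
220.8.52.177 AND mask = 220.8.52.160
No, different subnets (18.67.2.128 vs 220.8.52.160)


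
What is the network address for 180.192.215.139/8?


IP:   10110100.11000000.11010111.10001011
Mask: 11111111.00000000.00000000.00000000
AND operation:
Net:  10110100.00000000.00000000.00000000
Network: 180.0.0.0/8


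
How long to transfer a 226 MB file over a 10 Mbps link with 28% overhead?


Effective throughput = 10 * (1 - 28/100) = 7.2 Mbps
File size in Mb = 226 * 8 = 1808 Mb
Time = 1808 / 7.2
Time = 251.1111 seconds


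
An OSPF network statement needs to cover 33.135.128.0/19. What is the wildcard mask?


Subnet mask: 255.255.224.0
Wildcard = 255.255.255.255 - subnet mask
255 - 255 = 0
255 - 255 = 0
255 - 224 = 31
255 - 0 = 255
Wildcard: 0.0.31.255


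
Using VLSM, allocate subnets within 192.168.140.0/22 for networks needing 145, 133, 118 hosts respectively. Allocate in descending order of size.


145 hosts -> /24 (254 usable): 192.168.140.0/24
133 hosts -> /24 (254 usable): 192.168.141.0/24
118 hosts -> /25 (126 usable): 192.168.142.0/25
Allocation: 192.168.140.0/24 (145 hosts, 254 usable); 192.168.141.0/24 (133 hosts, 254 usable); 192.168.142.0/25 (118 hosts, 126 usable)


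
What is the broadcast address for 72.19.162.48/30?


Network: 72.19.162.48/30
Host bits = 2
Set all host bits to 1:
Broadcast: 72.19.162.51


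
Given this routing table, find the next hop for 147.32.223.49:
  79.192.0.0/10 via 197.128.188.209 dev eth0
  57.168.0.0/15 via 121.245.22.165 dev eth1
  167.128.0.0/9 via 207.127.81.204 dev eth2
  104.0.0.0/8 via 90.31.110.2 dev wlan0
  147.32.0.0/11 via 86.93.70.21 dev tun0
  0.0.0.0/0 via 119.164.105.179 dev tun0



Longest prefix match for 147.32.223.49:
  /10 79.192.0.0: no
  /15 57.168.0.0: no
  /9 167.128.0.0: no
  /8 104.0.0.0: no
  /11 147.32.0.0: MATCH
  /0 0.0.0.0: MATCH
Selected: next-hop 86.93.70.21 via tun0 (matched /11)


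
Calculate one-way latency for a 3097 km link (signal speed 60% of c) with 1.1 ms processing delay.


Speed = 0.6 * 3e5 km/s = 180000 km/s
Propagation delay = 3097 / 180000 = 0.0172 s = 17.2056 ms
Processing delay = 1.1 ms
Total one-way latency = 18.3056 ms


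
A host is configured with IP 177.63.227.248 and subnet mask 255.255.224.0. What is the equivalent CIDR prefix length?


Binary: 11111111.11111111.11100000.00000000
Count leading 1s
Prefix: /19


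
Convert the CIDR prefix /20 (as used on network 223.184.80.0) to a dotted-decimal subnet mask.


/20 means 20 network bits, 12 host bits
Binary: 11111111111111111111000000000000
Mask: 255.255.240.0


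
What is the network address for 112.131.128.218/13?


IP:   01110000.10000011.10000000.11011010
Mask: 11111111.11111000.00000000.00000000
AND operation:
Net:  01110000.10000000.00000000.00000000
Network: 112.128.0.0/13


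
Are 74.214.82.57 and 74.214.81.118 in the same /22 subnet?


Mask: 255.255.252.0
74.214.82.57 AND mask = 74.214.80.0
74.214.81.118 AND mask = 74.214.80.0
Yes, same subnet (74.214.80.0)


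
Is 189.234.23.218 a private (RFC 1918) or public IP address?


RFC 1918 private ranges:
  10.0.0.0/8 (10.0.0.0 - 10.255.255.255)
  172.16.0.0/12 (172.16.0.0 - 172.31.255.255)
  192.168.0.0/16 (192.168.0.0 - 192.168.255.255)
Public (not in any RFC 1918 range)


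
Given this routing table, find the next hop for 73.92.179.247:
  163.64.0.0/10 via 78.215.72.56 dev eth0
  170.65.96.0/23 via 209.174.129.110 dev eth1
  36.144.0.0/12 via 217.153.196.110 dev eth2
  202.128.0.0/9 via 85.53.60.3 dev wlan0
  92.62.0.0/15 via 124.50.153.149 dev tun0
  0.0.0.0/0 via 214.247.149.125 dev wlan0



Longest prefix match for 73.92.179.247:
  /10 163.64.0.0: no
  /23 170.65.96.0: no
  /12 36.144.0.0: no
  /9 202.128.0.0: no
  /15 92.62.0.0: no
  /0 0.0.0.0: MATCH
Selected: next-hop 214.247.149.125 via wlan0 (matched /0)


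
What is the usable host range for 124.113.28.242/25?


Network: 124.113.28.128
Broadcast: 124.113.28.255
First usable = network + 1
Last usable = broadcast - 1
Range: 124.113.28.129 to 124.113.28.254


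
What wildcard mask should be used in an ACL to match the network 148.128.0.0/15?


Subnet mask: 255.254.0.0
Wildcard = 255.255.255.255 - subnet mask
255 - 255 = 0
255 - 254 = 1
255 - 0 = 255
255 - 0 = 255
Wildcard: 0.1.255.255


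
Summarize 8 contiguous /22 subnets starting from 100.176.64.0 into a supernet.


Original prefix: /22
Number of subnets: 8 = 2^3
New prefix = 22 - 3 = 19
Supernet: 100.176.64.0/19


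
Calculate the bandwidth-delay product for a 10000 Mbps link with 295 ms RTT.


BDP = bandwidth * RTT
= 10000 Mbps * 295 ms
= 10000 * 1e6 * 295 / 1000 bits
= 2950000000 bits
= 368750000 bytes
= 360107.4219 KB
BDP = 2950000000 bits (368750000 bytes)


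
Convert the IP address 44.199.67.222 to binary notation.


44 = 00101100
199 = 11000111
67 = 01000011
222 = 11011110
Binary: 00101100.11000111.01000011.11011110


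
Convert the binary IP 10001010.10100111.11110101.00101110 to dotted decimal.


10001010 = 138
10100111 = 167
11110101 = 245
00101110 = 46
IP: 138.167.245.46


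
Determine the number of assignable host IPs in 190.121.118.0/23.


Host bits = 32 - 23 = 9
Total addresses = 2^9 = 512
Usable = total - 2 (network and broadcast)
Usable hosts: 510


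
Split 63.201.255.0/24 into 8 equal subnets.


New prefix = 24 + 3 = 27
Each subnet has 32 addresses
  63.201.255.0/27
  63.201.255.32/27
  63.201.255.64/27
  63.201.255.96/27
  63.201.255.128/27
  63.201.255.160/27
  63.201.255.192/27
  63.201.255.224/27
Subnets: 63.201.255.0/27, 63.201.255.32/27, 63.201.255.64/27, 63.201.255.96/27, 63.201.255.128/27, 63.201.255.160/27, 63.201.255.192/27, 63.201.255.224/27


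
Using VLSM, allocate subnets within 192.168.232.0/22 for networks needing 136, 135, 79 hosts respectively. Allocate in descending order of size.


136 hosts -> /24 (254 usable): 192.168.232.0/24
135 hosts -> /24 (254 usable): 192.168.233.0/24
79 hosts -> /25 (126 usable): 192.168.234.0/25
Allocation: 192.168.232.0/24 (136 hosts, 254 usable); 192.168.233.0/24 (135 hosts, 254 usable); 192.168.234.0/25 (79 hosts, 126 usable)


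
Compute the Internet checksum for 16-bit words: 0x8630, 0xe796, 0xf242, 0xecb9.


Sum all words (with carry folding):
+ 0x8630 = 0x8630
+ 0xe796 = 0x6dc7
+ 0xf242 = 0x600a
+ 0xecb9 = 0x4cc4
One's complement: ~0x4cc4
Checksum = 0xb33b


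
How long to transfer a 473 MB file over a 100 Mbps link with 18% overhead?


Effective throughput = 100 * (1 - 18/100) = 82 Mbps
File size in Mb = 473 * 8 = 3784 Mb
Time = 3784 / 82
Time = 46.1463 seconds


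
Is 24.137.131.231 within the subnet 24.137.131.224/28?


Subnet network: 24.137.131.224
Test IP AND mask: 24.137.131.224
Yes, 24.137.131.231 is in 24.137.131.224/28


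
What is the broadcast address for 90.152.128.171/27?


Network: 90.152.128.160/27
Host bits = 5
Set all host bits to 1:
Broadcast: 90.152.128.191


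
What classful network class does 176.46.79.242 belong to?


First octet: 176
Binary: 10110000
10xxxxxx -> Class B (128-191)
Class B, default mask 255.255.0.0 (/16)


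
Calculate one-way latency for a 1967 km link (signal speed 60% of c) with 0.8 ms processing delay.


Speed = 0.6 * 3e5 km/s = 180000 km/s
Propagation delay = 1967 / 180000 = 0.0109 s = 10.9278 ms
Processing delay = 0.8 ms
Total one-way latency = 11.7278 ms


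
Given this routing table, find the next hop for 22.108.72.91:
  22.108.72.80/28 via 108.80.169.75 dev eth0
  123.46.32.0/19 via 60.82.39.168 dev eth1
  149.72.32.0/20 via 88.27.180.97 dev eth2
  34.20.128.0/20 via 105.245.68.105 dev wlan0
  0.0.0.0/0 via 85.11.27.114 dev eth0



Longest prefix match for 22.108.72.91:
  /28 22.108.72.80: MATCH
  /19 123.46.32.0: no
  /20 149.72.32.0: no
  /20 34.20.128.0: no
  /0 0.0.0.0: MATCH
Selected: next-hop 108.80.169.75 via eth0 (matched /28)


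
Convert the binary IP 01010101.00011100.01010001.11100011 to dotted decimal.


01010101 = 85
00011100 = 28
01010001 = 81
11100011 = 227
IP: 85.28.81.227


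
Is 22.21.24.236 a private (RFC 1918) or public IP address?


RFC 1918 private ranges:
  10.0.0.0/8 (10.0.0.0 - 10.255.255.255)
  172.16.0.0/12 (172.16.0.0 - 172.31.255.255)
  192.168.0.0/16 (192.168.0.0 - 192.168.255.255)
Public (not in any RFC 1918 range)


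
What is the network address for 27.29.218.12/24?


IP:   00011011.00011101.11011010.00001100
Mask: 11111111.11111111.11111111.00000000
AND operation:
Net:  00011011.00011101.11011010.00000000
Network: 27.29.218.0/24


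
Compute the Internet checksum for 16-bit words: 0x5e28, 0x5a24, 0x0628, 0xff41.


Sum all words (with carry folding):
+ 0x5e28 = 0x5e28
+ 0x5a24 = 0xb84c
+ 0x0628 = 0xbe74
+ 0xff41 = 0xbdb6
One's complement: ~0xbdb6
Checksum = 0x4249


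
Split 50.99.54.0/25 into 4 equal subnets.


New prefix = 25 + 2 = 27
Each subnet has 32 addresses
  50.99.54.0/27
  50.99.54.32/27
  50.99.54.64/27
  50.99.54.96/27
Subnets: 50.99.54.0/27, 50.99.54.32/27, 50.99.54.64/27, 50.99.54.96/27


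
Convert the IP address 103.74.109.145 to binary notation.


103 = 01100111
74 = 01001010
109 = 01101101
145 = 10010001
Binary: 01100111.01001010.01101101.10010001


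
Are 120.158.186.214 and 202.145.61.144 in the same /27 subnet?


Mask: 255.255.255.224
120.158.186.214 AND mask = 120.158.186.192
202.145.61.144 AND mask = 202.145.61.128
No, different subnets (120.158.186.192 vs 202.145.61.128)


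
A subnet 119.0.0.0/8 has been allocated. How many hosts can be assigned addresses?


Host bits = 32 - 8 = 24
Total addresses = 2^24 = 16777216
Usable = total - 2 (network and broadcast)
Usable hosts: 16777214


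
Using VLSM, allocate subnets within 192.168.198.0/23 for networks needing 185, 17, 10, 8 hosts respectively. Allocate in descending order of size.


185 hosts -> /24 (254 usable): 192.168.198.0/24
17 hosts -> /27 (30 usable): 192.168.199.0/27
10 hosts -> /28 (14 usable): 192.168.199.32/28
8 hosts -> /28 (14 usable): 192.168.199.48/28
Allocation: 192.168.198.0/24 (185 hosts, 254 usable); 192.168.199.0/27 (17 hosts, 30 usable); 192.168.199.32/28 (10 hosts, 14 usable); 192.168.199.48/28 (8 hosts, 14 usable)


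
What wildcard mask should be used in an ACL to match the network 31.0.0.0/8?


Subnet mask: 255.0.0.0
Wildcard = 255.255.255.255 - subnet mask
255 - 255 = 0
255 - 0 = 255
255 - 0 = 255
255 - 0 = 255
Wildcard: 0.255.255.255


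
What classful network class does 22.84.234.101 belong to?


First octet: 22
Binary: 00010110
0xxxxxxx -> Class A (1-126)
Class A, default mask 255.0.0.0 (/8)


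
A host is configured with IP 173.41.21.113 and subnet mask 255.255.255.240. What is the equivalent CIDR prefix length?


Binary: 11111111.11111111.11111111.11110000
Count leading 1s
Prefix: /28


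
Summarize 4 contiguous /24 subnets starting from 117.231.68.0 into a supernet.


Original prefix: /24
Number of subnets: 4 = 2^2
New prefix = 24 - 2 = 22
Supernet: 117.231.68.0/22


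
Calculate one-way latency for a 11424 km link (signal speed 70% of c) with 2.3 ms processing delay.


Speed = 0.7 * 3e5 km/s = 210000 km/s
Propagation delay = 11424 / 210000 = 0.0544 s = 54.4 ms
Processing delay = 2.3 ms
Total one-way latency = 56.7 ms


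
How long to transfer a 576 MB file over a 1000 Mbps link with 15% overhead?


Effective throughput = 1000 * (1 - 15/100) = 850 Mbps
File size in Mb = 576 * 8 = 4608 Mb
Time = 4608 / 850
Time = 5.4212 seconds


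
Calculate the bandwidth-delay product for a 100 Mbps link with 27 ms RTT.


BDP = bandwidth * RTT
= 100 Mbps * 27 ms
= 100 * 1e6 * 27 / 1000 bits
= 2700000 bits
= 337500 bytes
= 329.5898 KB
BDP = 2700000 bits (337500 bytes)


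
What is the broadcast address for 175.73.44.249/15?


Network: 175.72.0.0/15
Host bits = 17
Set all host bits to 1:
Broadcast: 175.73.255.255


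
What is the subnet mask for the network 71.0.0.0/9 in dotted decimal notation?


/9 means 9 network bits, 23 host bits
Binary: 11111111100000000000000000000000
Mask: 255.128.0.0


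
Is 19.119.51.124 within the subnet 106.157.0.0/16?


Subnet network: 106.157.0.0
Test IP AND mask: 19.119.0.0
No, 19.119.51.124 is not in 106.157.0.0/16


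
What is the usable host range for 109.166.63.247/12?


Network: 109.160.0.0
Broadcast: 109.175.255.255
First usable = network + 1
Last usable = broadcast - 1
Range: 109.160.0.1 to 109.175.255.254


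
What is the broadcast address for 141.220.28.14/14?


Network: 141.220.0.0/14
Host bits = 18
Set all host bits to 1:
Broadcast: 141.223.255.255


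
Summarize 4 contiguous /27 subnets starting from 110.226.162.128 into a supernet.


Original prefix: /27
Number of subnets: 4 = 2^2
New prefix = 27 - 2 = 25
Supernet: 110.226.162.128/25


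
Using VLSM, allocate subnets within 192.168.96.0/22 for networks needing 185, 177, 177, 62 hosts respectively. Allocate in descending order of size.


185 hosts -> /24 (254 usable): 192.168.96.0/24
177 hosts -> /24 (254 usable): 192.168.97.0/24
177 hosts -> /24 (254 usable): 192.168.98.0/24
62 hosts -> /26 (62 usable): 192.168.99.0/26
Allocation: 192.168.96.0/24 (185 hosts, 254 usable); 192.168.97.0/24 (177 hosts, 254 usable); 192.168.98.0/24 (177 hosts, 254 usable); 192.168.99.0/26 (62 hosts, 62 usable)


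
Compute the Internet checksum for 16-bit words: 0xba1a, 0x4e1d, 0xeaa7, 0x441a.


Sum all words (with carry folding):
+ 0xba1a = 0xba1a
+ 0x4e1d = 0x0838
+ 0xeaa7 = 0xf2df
+ 0x441a = 0x36fa
One's complement: ~0x36fa
Checksum = 0xc905


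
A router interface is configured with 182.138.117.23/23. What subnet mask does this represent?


/23 means 23 network bits, 9 host bits
Binary: 11111111111111111111111000000000
Mask: 255.255.254.0


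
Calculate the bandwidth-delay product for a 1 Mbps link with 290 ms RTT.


BDP = bandwidth * RTT
= 1 Mbps * 290 ms
= 1 * 1e6 * 290 / 1000 bits
= 290000 bits
= 36250 bytes
= 35.4004 KB
BDP = 290000 bits (36250 bytes)


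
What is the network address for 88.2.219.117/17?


IP:   01011000.00000010.11011011.01110101
Mask: 11111111.11111111.10000000.00000000
AND operation:
Net:  01011000.00000010.10000000.00000000
Network: 88.2.128.0/17


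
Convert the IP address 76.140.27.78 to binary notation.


76 = 01001100
140 = 10001100
27 = 00011011
78 = 01001110
Binary: 01001100.10001100.00011011.01001110


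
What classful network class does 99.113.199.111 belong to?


First octet: 99
Binary: 01100011
0xxxxxxx -> Class A (1-126)
Class A, default mask 255.0.0.0 (/8)


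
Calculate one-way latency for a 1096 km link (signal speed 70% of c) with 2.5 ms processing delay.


Speed = 0.7 * 3e5 km/s = 210000 km/s
Propagation delay = 1096 / 210000 = 0.0052 s = 5.219 ms
Processing delay = 2.5 ms
Total one-way latency = 7.719 ms


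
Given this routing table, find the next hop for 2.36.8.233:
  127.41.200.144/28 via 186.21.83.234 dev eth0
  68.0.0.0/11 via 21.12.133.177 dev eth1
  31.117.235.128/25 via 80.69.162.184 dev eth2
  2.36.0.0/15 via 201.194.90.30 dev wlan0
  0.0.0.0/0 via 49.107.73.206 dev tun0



Longest prefix match for 2.36.8.233:
  /28 127.41.200.144: no
  /11 68.0.0.0: no
  /25 31.117.235.128: no
  /15 2.36.0.0: MATCH
  /0 0.0.0.0: MATCH
Selected: next-hop 201.194.90.30 via wlan0 (matched /15)


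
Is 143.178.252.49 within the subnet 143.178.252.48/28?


Subnet network: 143.178.252.48
Test IP AND mask: 143.178.252.48
Yes, 143.178.252.49 is in 143.178.252.48/28


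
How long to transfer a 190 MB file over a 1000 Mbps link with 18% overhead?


Effective throughput = 1000 * (1 - 18/100) = 820.0 Mbps
File size in Mb = 190 * 8 = 1520 Mb
Time = 1520 / 820.0
Time = 1.8537 seconds


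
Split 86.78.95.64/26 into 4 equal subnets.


New prefix = 26 + 2 = 28
Each subnet has 16 addresses
  86.78.95.64/28
  86.78.95.80/28
  86.78.95.96/28
  86.78.95.112/28
Subnets: 86.78.95.64/28, 86.78.95.80/28, 86.78.95.96/28, 86.78.95.112/28


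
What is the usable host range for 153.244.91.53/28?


Network: 153.244.91.48
Broadcast: 153.244.91.63
First usable = network + 1
Last usable = broadcast - 1
Range: 153.244.91.49 to 153.244.91.62


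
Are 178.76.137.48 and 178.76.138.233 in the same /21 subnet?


Mask: 255.255.248.0
178.76.137.48 AND mask = 178.76.136.0
178.76.138.233 AND mask = 178.76.136.0
Yes, same subnet (178.76.136.0)


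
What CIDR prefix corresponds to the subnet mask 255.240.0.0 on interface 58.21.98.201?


Binary: 11111111.11110000.00000000.00000000
Count leading 1s
Prefix: /12


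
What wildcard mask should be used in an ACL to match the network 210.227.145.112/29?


Subnet mask: 255.255.255.248
Wildcard = 255.255.255.255 - subnet mask
255 - 255 = 0
255 - 255 = 0
255 - 255 = 0
255 - 248 = 7
Wildcard: 0.0.0.7


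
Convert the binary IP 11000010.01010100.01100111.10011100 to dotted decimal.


11000010 = 194
01010100 = 84
01100111 = 103
10011100 = 156
IP: 194.84.103.156


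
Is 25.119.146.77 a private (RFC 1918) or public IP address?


RFC 1918 private ranges:
  10.0.0.0/8 (10.0.0.0 - 10.255.255.255)
  172.16.0.0/12 (172.16.0.0 - 172.31.255.255)
  192.168.0.0/16 (192.168.0.0 - 192.168.255.255)
Public (not in any RFC 1918 range)


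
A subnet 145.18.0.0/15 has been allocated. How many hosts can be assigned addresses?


Host bits = 32 - 15 = 17
Total addresses = 2^17 = 131072
Usable = total - 2 (network and broadcast)
Usable hosts: 131070


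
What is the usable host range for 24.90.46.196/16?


Network: 24.90.0.0
Broadcast: 24.90.255.255
First usable = network + 1
Last usable = broadcast - 1
Range: 24.90.0.1 to 24.90.255.254


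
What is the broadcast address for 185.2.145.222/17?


Network: 185.2.128.0/17
Host bits = 15
Set all host bits to 1:
Broadcast: 185.2.255.255


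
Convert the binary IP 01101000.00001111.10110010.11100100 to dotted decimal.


01101000 = 104
00001111 = 15
10110010 = 178
11100100 = 228
IP: 104.15.178.228


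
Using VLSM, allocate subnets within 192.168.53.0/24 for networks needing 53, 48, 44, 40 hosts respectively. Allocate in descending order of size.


53 hosts -> /26 (62 usable): 192.168.53.0/26
48 hosts -> /26 (62 usable): 192.168.53.64/26
44 hosts -> /26 (62 usable): 192.168.53.128/26
40 hosts -> /26 (62 usable): 192.168.53.192/26
Allocation: 192.168.53.0/26 (53 hosts, 62 usable); 192.168.53.64/26 (48 hosts, 62 usable); 192.168.53.128/26 (44 hosts, 62 usable); 192.168.53.192/26 (40 hosts, 62 usable)


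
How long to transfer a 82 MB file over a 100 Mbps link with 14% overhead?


Effective throughput = 100 * (1 - 14/100) = 86 Mbps
File size in Mb = 82 * 8 = 656 Mb
Time = 656 / 86
Time = 7.6279 seconds


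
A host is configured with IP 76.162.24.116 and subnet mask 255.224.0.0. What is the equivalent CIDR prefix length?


Binary: 11111111.11100000.00000000.00000000
Count leading 1s
Prefix: /11


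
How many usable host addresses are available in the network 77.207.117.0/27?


Host bits = 32 - 27 = 5
Total addresses = 2^5 = 32
Usable = total - 2 (network and broadcast)
Usable hosts: 30


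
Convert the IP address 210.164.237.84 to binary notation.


210 = 11010010
164 = 10100100
237 = 11101101
84 = 01010100
Binary: 11010010.10100100.11101101.01010100


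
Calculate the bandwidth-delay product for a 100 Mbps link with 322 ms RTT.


BDP = bandwidth * RTT
= 100 Mbps * 322 ms
= 100 * 1e6 * 322 / 1000 bits
= 32200000 bits
= 4025000 bytes
= 3930.6641 KB
BDP = 32200000 bits (4025000 bytes)


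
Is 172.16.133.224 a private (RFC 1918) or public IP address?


RFC 1918 private ranges:
  10.0.0.0/8 (10.0.0.0 - 10.255.255.255)
  172.16.0.0/12 (172.16.0.0 - 172.31.255.255)
  192.168.0.0/16 (192.168.0.0 - 192.168.255.255)
Private (in 172.16.0.0/12)


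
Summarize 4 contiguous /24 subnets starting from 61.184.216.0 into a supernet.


Original prefix: /24
Number of subnets: 4 = 2^2
New prefix = 24 - 2 = 22
Supernet: 61.184.216.0/22


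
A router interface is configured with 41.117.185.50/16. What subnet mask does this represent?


/16 means 16 network bits, 16 host bits
Binary: 11111111111111110000000000000000
Mask: 255.255.0.0


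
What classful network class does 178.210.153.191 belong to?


First octet: 178
Binary: 10110010
10xxxxxx -> Class B (128-191)
Class B, default mask 255.255.0.0 (/16)


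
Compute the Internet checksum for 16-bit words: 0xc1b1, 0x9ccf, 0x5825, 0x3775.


Sum all words (with carry folding):
+ 0xc1b1 = 0xc1b1
+ 0x9ccf = 0x5e81
+ 0x5825 = 0xb6a6
+ 0x3775 = 0xee1b
One's complement: ~0xee1b
Checksum = 0x11e4


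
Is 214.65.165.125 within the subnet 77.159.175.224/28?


Subnet network: 77.159.175.224
Test IP AND mask: 214.65.165.112
No, 214.65.165.125 is not in 77.159.175.224/28


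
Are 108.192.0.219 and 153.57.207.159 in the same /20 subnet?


Mask: 255.255.240.0
108.192.0.219 AND mask = 108.192.0.0
153.57.207.159 AND mask = 153.57.192.0
No, different subnets (108.192.0.0 vs 153.57.192.0)


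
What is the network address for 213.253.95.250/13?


IP:   11010101.11111101.01011111.11111010
Mask: 11111111.11111000.00000000.00000000
AND operation:
Net:  11010101.11111000.00000000.00000000
Network: 213.248.0.0/13


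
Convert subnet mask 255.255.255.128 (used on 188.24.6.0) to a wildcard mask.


Subnet mask: 255.255.255.128
Wildcard = 255.255.255.255 - subnet mask
255 - 255 = 0
255 - 255 = 0
255 - 255 = 0
255 - 128 = 127
Wildcard: 0.0.0.127


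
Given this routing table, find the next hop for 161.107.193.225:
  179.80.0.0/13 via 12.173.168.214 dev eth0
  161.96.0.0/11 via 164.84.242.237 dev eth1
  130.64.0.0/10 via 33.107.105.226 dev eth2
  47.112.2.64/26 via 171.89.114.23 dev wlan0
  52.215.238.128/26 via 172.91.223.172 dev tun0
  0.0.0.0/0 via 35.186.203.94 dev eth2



Longest prefix match for 161.107.193.225:
  /13 179.80.0.0: no
  /11 161.96.0.0: MATCH
  /10 130.64.0.0: no
  /26 47.112.2.64: no
  /26 52.215.238.128: no
  /0 0.0.0.0: MATCH
Selected: next-hop 164.84.242.237 via eth1 (matched /11)


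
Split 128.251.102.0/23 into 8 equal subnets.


New prefix = 23 + 3 = 26
Each subnet has 64 addresses
  128.251.102.0/26
  128.251.102.64/26
  128.251.102.128/26
  128.251.102.192/26
  128.251.103.0/26
  128.251.103.64/26
  128.251.103.128/26
  128.251.103.192/26
Subnets: 128.251.102.0/26, 128.251.102.64/26, 128.251.102.128/26, 128.251.102.192/26, 128.251.103.0/26, 128.251.103.64/26, 128.251.103.128/26, 128.251.103.192/26


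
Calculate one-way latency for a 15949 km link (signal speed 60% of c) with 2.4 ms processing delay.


Speed = 0.6 * 3e5 km/s = 180000 km/s
Propagation delay = 15949 / 180000 = 0.0886 s = 88.6056 ms
Processing delay = 2.4 ms
Total one-way latency = 91.0056 ms


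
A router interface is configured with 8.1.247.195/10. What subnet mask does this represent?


/10 means 10 network bits, 22 host bits
Binary: 11111111110000000000000000000000
Mask: 255.192.0.0


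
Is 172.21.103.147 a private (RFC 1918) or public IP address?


RFC 1918 private ranges:
  10.0.0.0/8 (10.0.0.0 - 10.255.255.255)
  172.16.0.0/12 (172.16.0.0 - 172.31.255.255)
  192.168.0.0/16 (192.168.0.0 - 192.168.255.255)
Private (in 172.16.0.0/12)


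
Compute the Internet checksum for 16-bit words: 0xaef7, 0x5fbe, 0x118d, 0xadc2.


Sum all words (with carry folding):
+ 0xaef7 = 0xaef7
+ 0x5fbe = 0x0eb6
+ 0x118d = 0x2043
+ 0xadc2 = 0xce05
One's complement: ~0xce05
Checksum = 0x31fa


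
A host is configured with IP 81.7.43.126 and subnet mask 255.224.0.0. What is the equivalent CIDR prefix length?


Binary: 11111111.11100000.00000000.00000000
Count leading 1s
Prefix: /11


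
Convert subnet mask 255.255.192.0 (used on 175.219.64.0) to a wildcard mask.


Subnet mask: 255.255.192.0
Wildcard = 255.255.255.255 - subnet mask
255 - 255 = 0
255 - 255 = 0
255 - 192 = 63
255 - 0 = 255
Wildcard: 0.0.63.255


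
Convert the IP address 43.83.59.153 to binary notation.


43 = 00101011
83 = 01010011
59 = 00111011
153 = 10011001
Binary: 00101011.01010011.00111011.10011001


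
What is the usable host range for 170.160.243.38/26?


Network: 170.160.243.0
Broadcast: 170.160.243.63
First usable = network + 1
Last usable = broadcast - 1
Range: 170.160.243.1 to 170.160.243.62


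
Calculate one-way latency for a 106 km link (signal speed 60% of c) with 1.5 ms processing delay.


Speed = 0.6 * 3e5 km/s = 180000 km/s
Propagation delay = 106 / 180000 = 0.0006 s = 0.5889 ms
Processing delay = 1.5 ms
Total one-way latency = 2.0889 ms


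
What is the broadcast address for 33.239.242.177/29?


Network: 33.239.242.176/29
Host bits = 3
Set all host bits to 1:
Broadcast: 33.239.242.183


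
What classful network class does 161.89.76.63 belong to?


First octet: 161
Binary: 10100001
10xxxxxx -> Class B (128-191)
Class B, default mask 255.255.0.0 (/16)


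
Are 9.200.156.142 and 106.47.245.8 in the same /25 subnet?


Mask: 255.255.255.128
9.200.156.142 AND mask = 9.200.156.128
106.47.245.8 AND mask = 106.47.245.0
No, different subnets (9.200.156.128 vs 106.47.245.0)


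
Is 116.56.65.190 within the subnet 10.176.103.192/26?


Subnet network: 10.176.103.192
Test IP AND mask: 116.56.65.128
No, 116.56.65.190 is not in 10.176.103.192/26


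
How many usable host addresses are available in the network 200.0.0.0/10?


Host bits = 32 - 10 = 22
Total addresses = 2^22 = 4194304
Usable = total - 2 (network and broadcast)
Usable hosts: 4194302


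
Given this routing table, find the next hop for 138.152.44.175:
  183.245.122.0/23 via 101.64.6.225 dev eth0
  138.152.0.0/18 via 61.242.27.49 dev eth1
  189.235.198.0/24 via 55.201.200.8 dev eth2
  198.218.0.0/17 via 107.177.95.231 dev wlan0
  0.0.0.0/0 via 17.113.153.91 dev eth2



Longest prefix match for 138.152.44.175:
  /23 183.245.122.0: no
  /18 138.152.0.0: MATCH
  /24 189.235.198.0: no
  /17 198.218.0.0: no
  /0 0.0.0.0: MATCH
Selected: next-hop 61.242.27.49 via eth1 (matched /18)


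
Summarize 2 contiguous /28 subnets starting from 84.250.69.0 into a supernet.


Original prefix: /28
Number of subnets: 2 = 2^1
New prefix = 28 - 1 = 27
Supernet: 84.250.69.0/27


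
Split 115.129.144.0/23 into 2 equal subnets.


New prefix = 23 + 1 = 24
Each subnet has 256 addresses
  115.129.144.0/24
  115.129.145.0/24
Subnets: 115.129.144.0/24, 115.129.145.0/24


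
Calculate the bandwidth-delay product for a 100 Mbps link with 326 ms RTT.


BDP = bandwidth * RTT
= 100 Mbps * 326 ms
= 100 * 1e6 * 326 / 1000 bits
= 32600000 bits
= 4075000 bytes
= 3979.4922 KB
BDP = 32600000 bits (4075000 bytes)


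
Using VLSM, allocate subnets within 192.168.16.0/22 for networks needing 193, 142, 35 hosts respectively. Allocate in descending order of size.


193 hosts -> /24 (254 usable): 192.168.16.0/24
142 hosts -> /24 (254 usable): 192.168.17.0/24
35 hosts -> /26 (62 usable): 192.168.18.0/26
Allocation: 192.168.16.0/24 (193 hosts, 254 usable); 192.168.17.0/24 (142 hosts, 254 usable); 192.168.18.0/26 (35 hosts, 62 usable)


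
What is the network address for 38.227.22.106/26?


IP:   00100110.11100011.00010110.01101010
Mask: 11111111.11111111.11111111.11000000
AND operation:
Net:  00100110.11100011.00010110.01000000
Network: 38.227.22.64/26


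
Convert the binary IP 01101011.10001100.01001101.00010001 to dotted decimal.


01101011 = 107
10001100 = 140
01001101 = 77
00010001 = 17
IP: 107.140.77.17


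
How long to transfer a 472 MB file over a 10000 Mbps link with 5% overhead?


Effective throughput = 10000 * (1 - 5/100) = 9500 Mbps
File size in Mb = 472 * 8 = 3776 Mb
Time = 3776 / 9500
Time = 0.3975 seconds


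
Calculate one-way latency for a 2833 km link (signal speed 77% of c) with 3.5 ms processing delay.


Speed = 0.77 * 3e5 km/s = 231000 km/s
Propagation delay = 2833 / 231000 = 0.0123 s = 12.2641 ms
Processing delay = 3.5 ms
Total one-way latency = 15.7641 ms


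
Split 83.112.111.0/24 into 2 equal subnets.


New prefix = 24 + 1 = 25
Each subnet has 128 addresses
  83.112.111.0/25
  83.112.111.128/25
Subnets: 83.112.111.0/25, 83.112.111.128/25
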